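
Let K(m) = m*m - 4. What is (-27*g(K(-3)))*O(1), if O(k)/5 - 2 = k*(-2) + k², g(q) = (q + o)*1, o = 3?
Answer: -1080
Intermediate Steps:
K(m) = -4 + m² (K(m) = m² - 4 = -4 + m²)
g(q) = 3 + q (g(q) = (q + 3)*1 = (3 + q)*1 = 3 + q)
O(k) = 10 - 10*k + 5*k² (O(k) = 10 + 5*(k*(-2) + k²) = 10 + 5*(-2*k + k²) = 10 + 5*(k² - 2*k) = 10 + (-10*k + 5*k²) = 10 - 10*k + 5*k²)
(-27*g(K(-3)))*O(1) = (-27*(3 + (-4 + (-3)²)))*(10 - 10*1 + 5*1²) = (-27*(3 + (-4 + 9)))*(10 - 10 + 5*1) = (-27*(3 + 5))*(10 - 10 + 5) = -27*8*5 = -216*5 = -1080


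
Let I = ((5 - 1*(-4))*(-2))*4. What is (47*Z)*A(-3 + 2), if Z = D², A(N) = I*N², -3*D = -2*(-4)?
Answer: -24064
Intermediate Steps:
I = -72 (I = ((5 + 4)*(-2))*4 = (9*(-2))*4 = -18*4 = -72)
D = -8/3 (D = -(-2)*(-4)/3 = -⅓*8 = -8/3 ≈ -2.6667)
A(N) = -72*N²
Z = 64/9 (Z = (-8/3)² = 64/9 ≈ 7.1111)
(47*Z)*A(-3 + 2) = (47*(64/9))*(-72*(-3 + 2)²) = 3008*(-72*(-1)²)/9 = 3008*(-72*1)/9 = (3008/9)*(-72) = -24064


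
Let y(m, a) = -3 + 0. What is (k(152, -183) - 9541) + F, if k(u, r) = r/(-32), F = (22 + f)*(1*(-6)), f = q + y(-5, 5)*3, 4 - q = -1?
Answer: -308585/32 ≈ -9643.3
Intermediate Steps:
y(m, a) = -3
q = 5 (q = 4 - 1*(-1) = 4 + 1 = 5)
f = -4 (f = 5 - 3*3 = 5 - 9 = -4)
F = -108 (F = (22 - 4)*(1*(-6)) = 18*(-6) = -108)
k(u, r) = -r/32 (k(u, r) = r*(-1/32) = -r/32)
(k(152, -183) - 9541) + F = (-1/32*(-183) - 9541) - 108 = (183/32 - 9541) - 108 = -305129/32 - 108 = -308585/32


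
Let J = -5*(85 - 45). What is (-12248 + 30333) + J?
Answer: 17885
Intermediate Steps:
J = -200 (J = -5*40 = -200)
(-12248 + 30333) + J = (-12248 + 30333) - 200 = 18085 - 200 = 17885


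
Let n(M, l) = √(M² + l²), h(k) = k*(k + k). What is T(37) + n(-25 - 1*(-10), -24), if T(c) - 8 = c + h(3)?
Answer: 63 + 3*√89 ≈ 91.302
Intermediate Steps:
h(k) = 2*k² (h(k) = k*(2*k) = 2*k²)
T(c) = 26 + c (T(c) = 8 + (c + 2*3²) = 8 + (c + 2*9) = 8 + (c + 18) = 8 + (18 + c) = 26 + c)
T(37) + n(-25 - 1*(-10), -24) = (26 + 37) + √((-25 - 1*(-10))² + (-24)²) = 63 + √((-25 + 10)² + 576) = 63 + √((-15)² + 576) = 63 + √(225 + 576) = 63 + √801 = 63 + 3*√89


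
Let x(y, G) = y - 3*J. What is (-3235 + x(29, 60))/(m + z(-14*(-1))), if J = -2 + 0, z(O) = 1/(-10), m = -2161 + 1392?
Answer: 32000/7691 ≈ 4.1607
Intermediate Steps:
m = -769
z(O) = -1/10
J = -2
x(y, G) = 6 + y (x(y, G) = y - 3*(-2) = y + 6 = 6 + y)
(-3235 + x(29, 60))/(m + z(-14*(-1))) = (-3235 + (6 + 29))/(-769 - 1/10) = (-3235 + 35)/(-7691/10) = -3200*(-10/7691) = 32000/7691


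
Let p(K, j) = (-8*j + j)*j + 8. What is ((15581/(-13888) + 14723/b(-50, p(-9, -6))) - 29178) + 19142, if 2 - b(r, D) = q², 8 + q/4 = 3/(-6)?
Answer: -80533468285/8013376 ≈ -10050.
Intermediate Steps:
q = -34 (q = -32 + 4*(3/(-6)) = -32 + 4*(3*(-⅙)) = -32 + 4*(-½) = -32 - 2 = -34)
p(K, j) = 8 - 7*j² (p(K, j) = (-7*j)*j + 8 = -7*j² + 8 = 8 - 7*j²)
b(r, D) = -1154 (b(r, D) = 2 - 1*(-34)² = 2 - 1*1156 = 2 - 1156 = -1154)
((15581/(-13888) + 14723/b(-50, p(-9, -6))) - 29178) + 19142 = ((15581/(-13888) + 14723/(-1154)) - 29178) + 19142 = ((15581*(-1/13888) + 14723*(-1/1154)) - 29178) + 19142 = ((-15581/13888 - 14723/1154) - 29178) + 19142 = (-111226749/8013376 - 29178) + 19142 = -233925511677/8013376 + 19142 = -80533468285/8013376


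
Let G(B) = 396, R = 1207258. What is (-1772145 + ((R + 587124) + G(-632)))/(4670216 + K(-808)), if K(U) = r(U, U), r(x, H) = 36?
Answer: 22633/4670252 ≈ 0.0048462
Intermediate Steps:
K(U) = 36
(-1772145 + ((R + 587124) + G(-632)))/(4670216 + K(-808)) = (-1772145 + ((1207258 + 587124) + 396))/(4670216 + 36) = (-1772145 + (1794382 + 396))/4670252 = (-1772145 + 1794778)*(1/4670252) = 22633*(1/4670252) = 22633/4670252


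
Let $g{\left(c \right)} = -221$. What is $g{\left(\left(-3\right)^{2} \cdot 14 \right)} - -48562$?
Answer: $48341$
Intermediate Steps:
$g{\left(\left(-3\right)^{2} \cdot 14 \right)} - -48562 = -221 - -48562 = -221 + 48562 = 48341$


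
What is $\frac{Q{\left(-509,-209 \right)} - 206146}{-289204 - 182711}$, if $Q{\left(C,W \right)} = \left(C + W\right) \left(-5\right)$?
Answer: $\frac{202556}{471915} \approx 0.42922$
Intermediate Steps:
$Q{\left(C,W \right)} = - 5 C - 5 W$
$\frac{Q{\left(-509,-209 \right)} - 206146}{-289204 - 182711} = \frac{\left(\left(-5\right) \left(-509\right) - -1045\right) - 206146}{-289204 - 182711} = \frac{\left(2545 + 1045\right) - 206146}{-471915} = \left(3590 - 206146\right) \left(- \frac{1}{471915}\right) = \left(-202556\right) \left(- \frac{1}{471915}\right) = \frac{202556}{471915}$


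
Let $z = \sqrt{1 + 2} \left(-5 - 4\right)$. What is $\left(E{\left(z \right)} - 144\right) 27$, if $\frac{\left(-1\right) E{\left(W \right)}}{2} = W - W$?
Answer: $-3888$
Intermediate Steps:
$z = - 9 \sqrt{3}$ ($z = \sqrt{3} \left(-9\right) = - 9 \sqrt{3} \approx -15.588$)
$E{\left(W \right)} = 0$ ($E{\left(W \right)} = - 2 \left(W - W\right) = \left(-2\right) 0 = 0$)
$\left(E{\left(z \right)} - 144\right) 27 = \left(0 - 144\right) 27 = \left(-144\right) 27 = -3888$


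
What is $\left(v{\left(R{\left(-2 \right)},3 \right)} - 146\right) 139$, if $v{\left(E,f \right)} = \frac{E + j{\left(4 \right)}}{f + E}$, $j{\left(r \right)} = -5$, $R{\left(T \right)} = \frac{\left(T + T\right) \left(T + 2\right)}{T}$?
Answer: $- \frac{61577}{3} \approx -20526.0$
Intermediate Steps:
$R{\left(T \right)} = 4 + 2 T$ ($R{\left(T \right)} = \frac{2 T \left(2 + T\right)}{T} = 4 + 2 T$)
$v{\left(E,f \right)} = \frac{-5 + E}{E + f}$ ($v{\left(E,f \right)} = \frac{E - 5}{f + E} = \frac{-5 + E}{E + f}$)
$\left(v{\left(R{\left(-2 \right)},3 \right)} - 146\right) 139 = \left(\frac{-5 + \left(4 + 2 \left(-2\right)\right)}{\left(4 + 2 \left(-2\right)\right) + 3} - 146\right) 139 = \left(\frac{-5 + \left(4 - 4\right)}{\left(4 - 4\right) + 3} - 146\right) 139 = \left(\frac{-5 + 0}{0 + 3} - 146\right) 139 = \left(\frac{1}{3} \left(-5\right) - 146\right) 139 = \left(- \frac{5}{3} - 146\right) 139 = \left(- \frac{443}{3}\right) 139 = - \frac{61577}{3}$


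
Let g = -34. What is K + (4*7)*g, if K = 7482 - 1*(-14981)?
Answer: 21511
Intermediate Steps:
K = 22463 (K = 7482 + 14981 = 22463)
K + (4*7)*g = 22463 + (4*7)*(-34) = 22463 + 28*(-34) = 22463 - 952 = 21511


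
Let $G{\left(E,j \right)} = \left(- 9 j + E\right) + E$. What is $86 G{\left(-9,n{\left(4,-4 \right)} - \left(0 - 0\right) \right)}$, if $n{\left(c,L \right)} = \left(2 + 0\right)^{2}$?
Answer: $-4644$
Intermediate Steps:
$n{\left(c,L \right)} = 4$ ($n{\left(c,L \right)} = 2^{2} = 4$)
$G{\left(E,j \right)} = - 9 j + 2 E$ ($G{\left(E,j \right)} = \left(E - 9 j\right) + E = - 9 j + 2 E$)
$86 G{\left(-9,n{\left(4,-4 \right)} - \left(0 - 0\right) \right)} = 86 \left(- 9 \left(4 - \left(0 - 0\right)\right) + 2 \left(-9\right)\right) = 86 \left(- 9 \left(4 - \left(0 + 0\right)\right) - 18\right) = 86 \left(- 9 \left(4 - 0\right) - 18\right) = 86 \left(- 9 \left(4 + 0\right) - 18\right) = 86 \left(\left(-9\right) 4 - 18\right) = 86 \left(-36 - 18\right) = 86 \left(-54\right) = -4644$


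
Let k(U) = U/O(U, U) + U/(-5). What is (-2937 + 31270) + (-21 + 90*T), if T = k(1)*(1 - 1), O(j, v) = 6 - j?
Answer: 28312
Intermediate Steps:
k(U) = -U/5 + U/(6 - U) (k(U) = U/(6 - U) + U/(-5) = U/(6 - U) + U*(-⅕) = U/(6 - U) - U/5 = -U/5 + U/(6 - U))
T = 0 (T = ((⅕)*1*(1 - 1*1)/(-6 + 1))*(1 - 1) = ((⅕)*1*(1 - 1)/(-5))*0 = ((⅕)*1*(-⅕)*0)*0 = 0*0 = 0)
(-2937 + 31270) + (-21 + 90*T) = (-2937 + 31270) + (-21 + 90*0) = 28333 + (-21 + 0) = 28333 - 21 = 28312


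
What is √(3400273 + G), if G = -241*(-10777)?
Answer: √5997530 ≈ 2449.0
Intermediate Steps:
G = 2597257
√(3400273 + G) = √(3400273 + 2597257) = √5997530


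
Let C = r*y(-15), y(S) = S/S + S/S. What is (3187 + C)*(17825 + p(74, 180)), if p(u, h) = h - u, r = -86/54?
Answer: 513800851/9 ≈ 5.7089e+7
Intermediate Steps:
y(S) = 2 (y(S) = 1 + 1 = 2)
r = -43/27 (r = -86*1/54 = -43/27 ≈ -1.5926)
C = -86/27 (C = -43/27*2 = -86/27 ≈ -3.1852)
(3187 + C)*(17825 + p(74, 180)) = (3187 - 86/27)*(17825 + (180 - 1*74)) = 85963*(17825 + (180 - 74))/27 = 85963*(17825 + 106)/27 = (85963/27)*17931 = 513800851/9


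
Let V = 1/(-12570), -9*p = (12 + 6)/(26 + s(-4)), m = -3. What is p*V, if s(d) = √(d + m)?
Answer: 26/4292655 - I*√7/4292655 ≈ 6.0569e-6 - 6.1634e-7*I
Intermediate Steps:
s(d) = √(-3 + d) (s(d) = √(d - 3) = √(-3 + d))
p = -2/(26 + I*√7) (p = -(12 + 6)/(9*(26 + √(-3 - 4))) = -2/(26 + √(-7)) = -2/(26 + I*√7) ≈ -0.076135 + 0.0077474*I)
V = -1/12570 ≈ -7.9555e-5
p*V = (-52/683 + 2*I*√7/683)*(-1/12570) = 26/4292655 - I*√7/4292655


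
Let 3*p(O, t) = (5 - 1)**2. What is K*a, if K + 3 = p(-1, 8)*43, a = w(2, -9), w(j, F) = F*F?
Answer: 18333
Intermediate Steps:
w(j, F) = F**2
a = 81 (a = (-9)**2 = 81)
p(O, t) = 16/3 (p(O, t) = (5 - 1)**2/3 = (1/3)*4**2 = (1/3)*16 = 16/3)
K = 679/3 (K = -3 + (16/3)*43 = -3 + 688/3 = 679/3 ≈ 226.33)
K*a = (679/3)*81 = 18333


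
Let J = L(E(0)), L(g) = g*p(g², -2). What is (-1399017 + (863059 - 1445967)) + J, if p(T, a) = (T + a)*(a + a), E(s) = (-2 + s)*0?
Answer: -1981925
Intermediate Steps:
E(s) = 0
p(T, a) = 2*a*(T + a) (p(T, a) = (T + a)*(2*a) = 2*a*(T + a))
L(g) = g*(8 - 4*g²) (L(g) = g*(2*(-2)*(g² - 2)) = g*(2*(-2)*(-2 + g²)) = g*(8 - 4*g²))
J = 0 (J = 4*0*(2 - 1*0²) = 4*0*(2 - 1*0) = 4*0*(2 + 0) = 4*0*2 = 0)
(-1399017 + (863059 - 1445967)) + J = (-1399017 + (863059 - 1445967)) + 0 = (-1399017 - 582908) + 0 = -1981925 + 0 = -1981925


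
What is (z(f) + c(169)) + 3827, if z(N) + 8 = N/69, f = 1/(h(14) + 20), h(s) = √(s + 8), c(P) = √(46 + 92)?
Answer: 49803589/13041 + √138 - √22/26082 ≈ 3830.8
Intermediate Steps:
c(P) = √138
h(s) = √(8 + s)
f = 1/(20 + √22) (f = 1/(√(8 + 14) + 20) = 1/(√22 + 20) = 1/(20 + √22) ≈ 0.040502)
z(N) = -8 + N/69
(z(f) + c(169)) + 3827 = ((-8 + (10/189 - √22/378)/69) + √138) + 3827 = ((-8 + (10/13041 - √22/26082)) + √138) + 3827 = ((-104318/13041 - √22/26082) + √138) + 3827 = (-104318/13041 + √138 - √22/26082) + 3827 = 49803589/13041 + √138 - √22/26082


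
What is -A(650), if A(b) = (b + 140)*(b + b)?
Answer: -1027000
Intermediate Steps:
A(b) = 2*b*(140 + b) (A(b) = (140 + b)*(2*b) = 2*b*(140 + b))
-A(650) = -2*650*(140 + 650) = -2*650*790 = -1*1027000 = -1027000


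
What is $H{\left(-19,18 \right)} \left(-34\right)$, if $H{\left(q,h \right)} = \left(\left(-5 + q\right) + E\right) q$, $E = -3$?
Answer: $-17442$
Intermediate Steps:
$H{\left(q,h \right)} = q \left(-8 + q\right)$ ($H{\left(q,h \right)} = \left(\left(-5 + q\right) - 3\right) q = \left(-8 + q\right) q = q \left(-8 + q\right)$)
$H{\left(-19,18 \right)} \left(-34\right) = - 19 \left(-8 - 19\right) \left(-34\right) = \left(-19\right) \left(-27\right) \left(-34\right) = 513 \left(-34\right) = -17442$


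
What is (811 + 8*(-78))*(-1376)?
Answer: -257312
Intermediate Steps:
(811 + 8*(-78))*(-1376) = (811 - 624)*(-1376) = 187*(-1376) = -257312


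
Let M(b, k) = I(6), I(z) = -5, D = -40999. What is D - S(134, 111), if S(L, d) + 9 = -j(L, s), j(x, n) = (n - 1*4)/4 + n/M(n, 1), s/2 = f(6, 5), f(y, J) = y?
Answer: -204952/5 ≈ -40990.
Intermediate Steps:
M(b, k) = -5
s = 12 (s = 2*6 = 12)
j(x, n) = -1 + n/20 (j(x, n) = (n - 1*4)/4 + n/(-5) = (n - 4)*(1/4) + n*(-1/5) = (-4 + n)*(1/4) - n/5 = (-1 + n/4) - n/5 = -1 + n/20)
S(L, d) = -43/5 (S(L, d) = -9 - (-1 + (1/20)*12) = -9 - (-1 + 3/5) = -9 - 1*(-2/5) = -9 + 2/5 = -43/5)
D - S(134, 111) = -40999 - 1*(-43/5) = -40999 + 43/5 = -204952/5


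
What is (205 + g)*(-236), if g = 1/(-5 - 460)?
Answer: -22496464/465 ≈ -48380.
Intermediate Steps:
g = -1/465 (g = 1/(-465) = -1/465 ≈ -0.0021505)
(205 + g)*(-236) = (205 - 1/465)*(-236) = (95324/465)*(-236) = -22496464/465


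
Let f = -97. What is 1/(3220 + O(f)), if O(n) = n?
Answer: 1/3123 ≈ 0.00032020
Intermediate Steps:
1/(3220 + O(f)) = 1/(3220 - 97) = 1/3123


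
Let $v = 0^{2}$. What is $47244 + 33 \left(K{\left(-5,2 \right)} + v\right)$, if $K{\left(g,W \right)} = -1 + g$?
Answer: $47046$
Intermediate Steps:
$v = 0$
$47244 + 33 \left(K{\left(-5,2 \right)} + v\right) = 47244 + 33 \left(\left(-1 - 5\right) + 0\right) = 47244 + 33 \left(-6 + 0\right) = 47244 + 33 \left(-6\right) = 47244 - 198 = 47046$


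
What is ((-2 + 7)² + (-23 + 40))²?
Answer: 1764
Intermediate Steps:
((-2 + 7)² + (-23 + 40))² = (5² + 17)² = (25 + 17)² = 42² = 1764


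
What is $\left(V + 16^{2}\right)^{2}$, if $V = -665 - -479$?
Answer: $4900$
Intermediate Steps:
$V = -186$ ($V = -665 + 479 = -186$)
$\left(V + 16^{2}\right)^{2} = \left(-186 + 16^{2}\right)^{2} = \left(-186 + 256\right)^{2} = 70^{2} = 4900$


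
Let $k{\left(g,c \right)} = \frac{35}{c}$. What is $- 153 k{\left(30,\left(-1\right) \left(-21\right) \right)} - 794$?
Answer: $-1049$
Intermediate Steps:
$- 153 k{\left(30,\left(-1\right) \left(-21\right) \right)} - 794 = - 153 \frac{35}{\left(-1\right) \left(-21\right)} - 794 = - 153 \cdot \frac{35}{21} - 794 = - 153 \cdot 35 \cdot \frac{1}{21} - 794 = \left(-153\right) \frac{5}{3} - 794 = -255 - 794 = -1049$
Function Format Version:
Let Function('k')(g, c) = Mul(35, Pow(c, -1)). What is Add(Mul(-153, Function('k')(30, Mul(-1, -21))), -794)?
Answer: -1049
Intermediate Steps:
Add(Mul(-153, Function('k')(30, Mul(-1, -21))), -794) = Add(Mul(-153, Mul(35, Pow(Mul(-1, -21), -1))), -794) = Add(Mul(-153, Mul(35, Pow(21, -1))), -794) = Add(Mul(-153, Mul(35, Rational(1, 21))), -794) = Add(Mul(-153, Rational(5, 3)), -794) = Add(-255, -794) = -1049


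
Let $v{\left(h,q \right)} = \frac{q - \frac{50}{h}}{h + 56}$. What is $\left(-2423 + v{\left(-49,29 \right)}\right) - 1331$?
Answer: $- \frac{1286151}{343} \approx -3749.7$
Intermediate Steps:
$v{\left(h,q \right)} = \frac{q - \frac{50}{h}}{56 + h}$
$\left(-2423 + v{\left(-49,29 \right)}\right) - 1331 = \left(-2423 + \frac{-50 - 1421}{\left(-49\right) \left(56 - 49\right)}\right) - 1331 = \left(-2423 - \frac{-50 - 1421}{49 \cdot 7}\right) - 1331 = \left(-2423 - \frac{1}{343} \left(-1471\right)\right) - 1331 = \left(-2423 + \frac{1471}{343}\right) - 1331 = - \frac{829618}{343} - 1331 = - \frac{1286151}{343}$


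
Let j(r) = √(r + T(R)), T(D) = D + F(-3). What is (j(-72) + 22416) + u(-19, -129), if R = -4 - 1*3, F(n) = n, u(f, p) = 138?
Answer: 22554 + I*√82 ≈ 22554.0 + 9.0554*I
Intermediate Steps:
R = -7 (R = -4 - 3 = -7)
T(D) = -3 + D (T(D) = D - 3 = -3 + D)
j(r) = √(-10 + r) (j(r) = √(r + (-3 - 7)) = √(r - 10) = √(-10 + r))
(j(-72) + 22416) + u(-19, -129) = (√(-10 - 72) + 22416) + 138 = (√(-82) + 22416) + 138 = (I*√82 + 22416) + 138 = (22416 + I*√82) + 138 = 22554 + I*√82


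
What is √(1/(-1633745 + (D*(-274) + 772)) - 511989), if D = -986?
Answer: I*√950890735955559518/1362809 ≈ 715.53*I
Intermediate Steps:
√(1/(-1633745 + (D*(-274) + 772)) - 511989) = √(1/(-1633745 + (-986*(-274) + 772)) - 511989) = √(1/(-1633745 + (270164 + 772)) - 511989) = √(1/(-1633745 + 270936) - 511989) = √(1/(-1362809) - 511989) = √(-1/1362809 - 511989) = √(-697743217102/1362809) = I*√950890735955559518/1362809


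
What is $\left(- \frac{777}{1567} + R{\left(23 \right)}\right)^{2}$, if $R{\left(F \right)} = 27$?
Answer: $\frac{1724907024}{2455489} \approx 702.47$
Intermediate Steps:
$\left(- \frac{777}{1567} + R{\left(23 \right)}\right)^{2} = \left(- \frac{777}{1567} + 27\right)^{2} = \left(\frac{41532}{1567}\right)^{2} = \frac{1724907024}{2455489}$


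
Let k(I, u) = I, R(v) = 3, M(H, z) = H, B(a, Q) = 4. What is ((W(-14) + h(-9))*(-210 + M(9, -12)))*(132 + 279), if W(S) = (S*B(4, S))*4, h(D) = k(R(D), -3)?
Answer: 18257031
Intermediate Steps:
h(D) = 3
W(S) = 16*S (W(S) = (S*4)*4 = (4*S)*4 = 16*S)
((W(-14) + h(-9))*(-210 + M(9, -12)))*(132 + 279) = ((16*(-14) + 3)*(-210 + 9))*(132 + 279) = ((-224 + 3)*(-201))*411 = -221*(-201)*411 = 44421*411 = 18257031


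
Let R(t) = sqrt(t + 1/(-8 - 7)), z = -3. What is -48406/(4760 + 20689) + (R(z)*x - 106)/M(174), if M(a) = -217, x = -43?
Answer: -7806508/5522433 + 43*I*sqrt(690)/3255 ≈ -1.4136 + 0.34701*I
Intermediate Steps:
R(t) = sqrt(-1/15 + t) (R(t) = sqrt(t + 1/(-15)) = sqrt(t - 1/15) = sqrt(-1/15 + t))
-48406/(4760 + 20689) + (R(z)*x - 106)/M(174) = -48406/(4760 + 20689) + ((sqrt(-15 + 225*(-3))/15)*(-43) - 106)/(-217) = -48406/25449 + ((sqrt(-15 - 675)/15)*(-43) - 106)*(-1/217) = -48406*1/25449 + ((sqrt(-690)/15)*(-43) - 106)*(-1/217) = -48406/25449 + (((I*sqrt(690))/15)*(-43) - 106)*(-1/217) = -48406/25449 + ((I*sqrt(690)/15)*(-43) - 106)*(-1/217) = -48406/25449 + (-43*I*sqrt(690)/15 - 106)*(-1/217) = -48406/25449 + (-106 - 43*I*sqrt(690)/15)*(-1/217) = -48406/25449 + (106/217 + 43*I*sqrt(690)/3255) = -7806508/5522433 + 43*I*sqrt(690)/3255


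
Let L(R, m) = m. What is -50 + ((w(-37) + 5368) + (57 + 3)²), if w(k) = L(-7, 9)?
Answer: 8927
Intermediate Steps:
w(k) = 9
-50 + ((w(-37) + 5368) + (57 + 3)²) = -50 + ((9 + 5368) + (57 + 3)²) = -50 + (5377 + 60²) = -50 + (5377 + 3600) = -50 + 8977 = 8927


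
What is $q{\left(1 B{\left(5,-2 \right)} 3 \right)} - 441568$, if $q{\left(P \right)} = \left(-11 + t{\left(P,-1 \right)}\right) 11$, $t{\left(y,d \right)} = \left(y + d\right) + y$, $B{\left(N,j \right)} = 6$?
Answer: $-441304$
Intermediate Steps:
$t{\left(y,d \right)} = d + 2 y$ ($t{\left(y,d \right)} = \left(d + y\right) + y = d + 2 y$)
$q{\left(P \right)} = -132 + 22 P$ ($q{\left(P \right)} = \left(-11 + \left(-1 + 2 P\right)\right) 11 = \left(-12 + 2 P\right) 11 = -132 + 22 P$)
$q{\left(1 B{\left(5,-2 \right)} 3 \right)} - 441568 = \left(-132 + 22 \cdot 1 \cdot 6 \cdot 3\right) - 441568 = \left(-132 + 22 \cdot 6 \cdot 3\right) - 441568 = \left(-132 + 22 \cdot 18\right) - 441568 = \left(-132 + 396\right) - 441568 = 264 - 441568 = -441304$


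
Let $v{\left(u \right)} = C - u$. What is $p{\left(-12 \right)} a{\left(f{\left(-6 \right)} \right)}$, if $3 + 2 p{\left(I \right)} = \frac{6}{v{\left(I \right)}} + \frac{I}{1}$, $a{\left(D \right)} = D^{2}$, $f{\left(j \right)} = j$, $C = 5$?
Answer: $- \frac{4482}{17} \approx -263.65$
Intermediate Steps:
$v{\left(u \right)} = 5 - u$
$p{\left(I \right)} = - \frac{3}{2} + \frac{I}{2} + \frac{3}{5 - I}$ ($p{\left(I \right)} = - \frac{3}{2} + \frac{\frac{6}{5 - I} + \frac{I}{1}}{2} = - \frac{3}{2} + \frac{\frac{6}{5 - I} + I 1}{2} = - \frac{3}{2} + \frac{\frac{6}{5 - I} + I}{2} = - \frac{3}{2} + \frac{I + \frac{6}{5 - I}}{2} = - \frac{3}{2} + \left(\frac{I}{2} + \frac{3}{5 - I}\right) = - \frac{3}{2} + \frac{I}{2} + \frac{3}{5 - I}$)
$p{\left(-12 \right)} a{\left(f{\left(-6 \right)} \right)} = \frac{-6 + \left(-5 - 12\right) \left(-3 - 12\right)}{2 \left(-5 - 12\right)} \left(-6\right)^{2} = \frac{-6 - -255}{2 \left(-17\right)} 36 = \frac{1}{2} \left(- \frac{1}{17}\right) \left(-6 + 255\right) 36 = \frac{1}{2} \left(- \frac{1}{17}\right) 249 \cdot 36 = \left(- \frac{249}{34}\right) 36 = - \frac{4482}{17}$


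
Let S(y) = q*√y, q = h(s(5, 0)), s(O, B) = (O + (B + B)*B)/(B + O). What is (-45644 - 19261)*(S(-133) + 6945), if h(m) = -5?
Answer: -450765225 + 324525*I*√133 ≈ -4.5077e+8 + 3.7426e+6*I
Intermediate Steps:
s(O, B) = (O + 2*B²)/(B + O) (s(O, B) = (O + (2*B)*B)/(B + O) = (O + 2*B²)/(B + O))
q = -5
S(y) = -5*√y
(-45644 - 19261)*(S(-133) + 6945) = (-45644 - 19261)*(-5*I*√133 + 6945) = -64905*(-5*I*√133 + 6945) = -64905*(6945 - 5*I*√133) = -450765225 + 324525*I*√133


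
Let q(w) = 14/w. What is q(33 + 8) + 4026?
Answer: 165080/41 ≈ 4026.3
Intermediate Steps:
q(33 + 8) + 4026 = 14/(33 + 8) + 4026 = 14/41 + 4026 = 165080/41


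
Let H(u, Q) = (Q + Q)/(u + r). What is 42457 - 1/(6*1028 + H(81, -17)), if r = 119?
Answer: 26186755731/616783 ≈ 42457.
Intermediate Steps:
H(u, Q) = 2*Q/(119 + u) (H(u, Q) = (Q + Q)/(u + 119) = (2*Q)/(119 + u) = 2*Q/(119 + u))
42457 - 1/(6*1028 + H(81, -17)) = 42457 - 1/(6*1028 + 2*(-17)/(119 + 81)) = 42457 - 1/(6168 + 2*(-17)/200) = 42457 - 1/(6168 + 2*(-17)*(1/200)) = 42457 - 1/(6168 - 17/100) = 42457 - 1/616783/100 = 42457 - 1*100/616783 = 42457 - 100/616783 = 26186755731/616783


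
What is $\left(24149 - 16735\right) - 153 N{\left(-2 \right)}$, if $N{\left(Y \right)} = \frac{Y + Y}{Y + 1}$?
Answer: $6802$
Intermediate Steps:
$N{\left(Y \right)} = \frac{2 Y}{1 + Y}$
$\left(24149 - 16735\right) - 153 N{\left(-2 \right)} = \left(24149 - 16735\right) - 153 \cdot 2 \left(-2\right) \frac{1}{1 - 2} = 7414 - 153 \cdot 2 \left(-2\right) \frac{1}{-1} = 7414 - 153 \cdot 2 \left(-2\right) \left(-1\right) = 7414 - 612 = 6802$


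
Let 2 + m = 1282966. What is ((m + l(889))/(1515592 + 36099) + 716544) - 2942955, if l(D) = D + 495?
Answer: -3454700626653/1551691 ≈ -2.2264e+6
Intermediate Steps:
m = 1282964 (m = -2 + 1282966 = 1282964)
l(D) = 495 + D
((m + l(889))/(1515592 + 36099) + 716544) - 2942955 = ((1282964 + (495 + 889))/(1515592 + 36099) + 716544) - 2942955 = ((1282964 + 1384)/1551691 + 716544) - 2942955 = (1284348*(1/1551691) + 716544) - 2942955 = (1284348/1551691 + 716544) - 2942955 = 1111856160252/1551691 - 2942955 = -3454700626653/1551691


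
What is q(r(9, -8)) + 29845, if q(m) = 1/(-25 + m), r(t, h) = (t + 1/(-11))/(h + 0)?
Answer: 34291861/1149 ≈ 29845.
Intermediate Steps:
r(t, h) = (-1/11 + t)/h (r(t, h) = (t + 1*(-1/11))/h = (t - 1/11)/h = (-1/11 + t)/h)
q(r(9, -8)) + 29845 = 1/(-25 + (-1/11 + 9)/(-8)) + 29845 = 1/(-25 - 1/8*98/11) + 29845 = 1/(-25 - 49/44) + 29845 = 1/(-1149/44) + 29845 = -44/1149 + 29845 = 34291861/1149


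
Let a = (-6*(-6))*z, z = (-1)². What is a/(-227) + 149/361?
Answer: 20827/81947 ≈ 0.25415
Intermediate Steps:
z = 1
a = 36 (a = -6*(-6)*1 = 36*1 = 36)
a/(-227) + 149/361 = 36/(-227) + 149/361 = 36*(-1/227) + 149*(1/361) = -36/227 + 149/361 = 20827/81947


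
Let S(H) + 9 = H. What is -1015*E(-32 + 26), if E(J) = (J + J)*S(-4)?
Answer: -158340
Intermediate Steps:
S(H) = -9 + H
E(J) = -26*J (E(J) = (J + J)*(-9 - 4) = (2*J)*(-13) = -26*J)
-1015*E(-32 + 26) = -(-26390)*(-32 + 26) = -(-26390)*(-6) = -1015*156 = -158340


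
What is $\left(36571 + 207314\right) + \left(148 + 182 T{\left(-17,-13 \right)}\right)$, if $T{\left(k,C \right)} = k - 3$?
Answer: $240393$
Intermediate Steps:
$T{\left(k,C \right)} = -3 + k$
$\left(36571 + 207314\right) + \left(148 + 182 T{\left(-17,-13 \right)}\right) = \left(36571 + 207314\right) + \left(148 + 182 \left(-3 - 17\right)\right) = 243885 + \left(148 + 182 \left(-20\right)\right) = 243885 + \left(148 - 3640\right) = 243885 - 3492 = 240393$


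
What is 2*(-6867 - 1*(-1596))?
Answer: -10542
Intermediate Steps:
2*(-6867 - 1*(-1596)) = 2*(-6867 + 1596) = 2*(-5271) = -10542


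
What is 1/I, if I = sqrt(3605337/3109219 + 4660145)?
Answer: sqrt(11262691090301276537)/7244707491046 ≈ 0.00046323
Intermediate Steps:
I = 2*sqrt(11262691090301276537)/3109219 (I = sqrt(3605337*(1/3109219) + 4660145) = sqrt(3605337/3109219 + 4660145) = sqrt(14489414982092/3109219) = 2*sqrt(11262691090301276537)/3109219 ≈ 2158.7)
1/I = 1/(2*sqrt(11262691090301276537)/3109219) = sqrt(11262691090301276537)/7244707491046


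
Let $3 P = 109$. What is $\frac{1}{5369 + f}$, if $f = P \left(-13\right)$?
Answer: $\frac{3}{14690} \approx 0.00020422$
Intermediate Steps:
$P = \frac{109}{3}$ ($P = \frac{1}{3} \cdot 109 = \frac{109}{3} \approx 36.333$)
$f = - \frac{1417}{3}$ ($f = \frac{109}{3} \left(-13\right) = - \frac{1417}{3} \approx -472.33$)
$\frac{1}{5369 + f} = \frac{1}{5369 - \frac{1417}{3}} = \frac{1}{\frac{14690}{3}} = \frac{3}{14690}$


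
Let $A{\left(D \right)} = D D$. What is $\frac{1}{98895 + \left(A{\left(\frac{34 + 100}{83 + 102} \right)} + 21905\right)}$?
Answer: $\frac{34225}{4134397956} \approx 8.2781 \cdot 10^{-6}$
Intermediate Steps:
$A{\left(D \right)} = D^{2}$
$\frac{1}{98895 + \left(A{\left(\frac{34 + 100}{83 + 102} \right)} + 21905\right)} = \frac{1}{98895 + \left(\left(\frac{34 + 100}{83 + 102}\right)^{2} + 21905\right)} = \frac{1}{98895 + \left(\left(\frac{134}{185}\right)^{2} + 21905\right)} = \frac{1}{98895 + \left(\frac{17956}{34225} + 21905\right)} = \frac{1}{98895 + \frac{749716581}{34225}} = \frac{1}{\frac{4134397956}{34225}} = \frac{34225}{4134397956}$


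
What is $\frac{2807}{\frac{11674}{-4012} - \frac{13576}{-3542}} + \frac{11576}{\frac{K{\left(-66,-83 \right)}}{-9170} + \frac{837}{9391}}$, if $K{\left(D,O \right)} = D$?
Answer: $\frac{418983224757971524}{3400368264687} \approx 1.2322 \cdot 10^{5}$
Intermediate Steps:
$\frac{2807}{\frac{11674}{-4012} - \frac{13576}{-3542}} + \frac{11576}{\frac{K{\left(-66,-83 \right)}}{-9170} + \frac{837}{9391}} = \frac{2807}{\frac{11674}{-4012} - \frac{13576}{-3542}} + \frac{11576}{- \frac{66}{-9170} + \frac{837}{9391}} = \frac{2807}{11674 \left(- \frac{1}{4012}\right) - - \frac{6788}{1771}} + \frac{11576}{\left(-66\right) \left(- \frac{1}{9170}\right) + 837 \cdot \frac{1}{9391}} = \frac{2807}{- \frac{5837}{2006} + \frac{6788}{1771}} + \frac{11576}{\frac{33}{4585} + \frac{837}{9391}} = \frac{2807}{\frac{3279401}{3552626}} + \frac{11576}{\frac{4147548}{43057735}} = 2807 \cdot \frac{3552626}{3279401} + 11576 \cdot \frac{43057735}{4147548} = \frac{9972221182}{3279401} + \frac{124609085090}{1036887} = \frac{418983224757971524}{3400368264687}$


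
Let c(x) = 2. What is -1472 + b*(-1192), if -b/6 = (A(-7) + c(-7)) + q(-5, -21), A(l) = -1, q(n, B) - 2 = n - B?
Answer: 134416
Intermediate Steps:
q(n, B) = 2 + n - B (q(n, B) = 2 + (n - B) = 2 + n - B)
b = -114 (b = -6*((-1 + 2) + (2 - 5 - 1*(-21))) = -6*(1 + (2 - 5 + 21)) = -6*(1 + 18) = -6*19 = -114)
-1472 + b*(-1192) = -1472 - 114*(-1192) = -1472 + 135888 = 134416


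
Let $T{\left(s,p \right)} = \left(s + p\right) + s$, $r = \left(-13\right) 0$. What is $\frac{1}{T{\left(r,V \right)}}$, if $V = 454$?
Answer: $\frac{1}{454} \approx 0.0022026$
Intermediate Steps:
$r = 0$
$T{\left(s,p \right)} = p + 2 s$ ($T{\left(s,p \right)} = \left(p + s\right) + s = p + 2 s$)
$\frac{1}{T{\left(r,V \right)}} = \frac{1}{454 + 2 \cdot 0} = \frac{1}{454 + 0} = \frac{1}{454}$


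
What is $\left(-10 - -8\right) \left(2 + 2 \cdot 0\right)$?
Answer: $-4$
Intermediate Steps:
$\left(-10 - -8\right) \left(2 + 2 \cdot 0\right) = \left(-10 + 8\right) \left(2 + 0\right) = \left(-2\right) 2 = -4$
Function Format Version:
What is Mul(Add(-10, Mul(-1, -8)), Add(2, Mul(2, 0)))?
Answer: -4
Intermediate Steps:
Mul(Add(-10, Mul(-1, -8)), Add(2, Mul(2, 0))) = Mul(Add(-10, 8), Add(2, 0)) = Mul(-2, 2) = -4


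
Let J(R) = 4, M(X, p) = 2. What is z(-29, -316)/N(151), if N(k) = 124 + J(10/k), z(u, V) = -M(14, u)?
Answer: -1/64 ≈ -0.015625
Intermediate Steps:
z(u, V) = -2 (z(u, V) = -1*2 = -2)
N(k) = 128 (N(k) = 124 + 4 = 128)
z(-29, -316)/N(151) = -2/128 = -2*1/128 = -1/64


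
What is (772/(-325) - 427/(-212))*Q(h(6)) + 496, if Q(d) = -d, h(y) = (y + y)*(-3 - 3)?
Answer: 8095598/17225 ≈ 469.99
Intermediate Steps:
h(y) = -12*y (h(y) = (2*y)*(-6) = -12*y)
(772/(-325) - 427/(-212))*Q(h(6)) + 496 = (772/(-325) - 427/(-212))*(-(-12)*6) + 496 = (772*(-1/325) - 427*(-1/212))*(-1*(-72)) + 496 = (-772/325 + 427/212)*72 + 496 = -24889/68900*72 + 496 = -448002/17225 + 496 = 8095598/17225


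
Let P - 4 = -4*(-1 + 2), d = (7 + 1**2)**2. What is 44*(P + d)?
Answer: 2816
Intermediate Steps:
d = 64 (d = (7 + 1)**2 = 8**2 = 64)
P = 0 (P = 4 - 4*(-1 + 2) = 4 - 4*1 = 4 - 4 = 0)
44*(P + d) = 44*(0 + 64) = 44*64 = 2816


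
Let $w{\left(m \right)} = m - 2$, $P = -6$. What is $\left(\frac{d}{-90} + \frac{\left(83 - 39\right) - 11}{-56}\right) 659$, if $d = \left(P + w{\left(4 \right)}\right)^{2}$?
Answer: $- \frac{1273847}{2520} \approx -505.49$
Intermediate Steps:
$w{\left(m \right)} = -2 + m$ ($w{\left(m \right)} = m - 2 = -2 + m$)
$d = 16$ ($d = \left(-6 + \left(-2 + 4\right)\right)^{2} = \left(-6 + 2\right)^{2} = \left(-4\right)^{2} = 16$)
$\left(\frac{d}{-90} + \frac{\left(83 - 39\right) - 11}{-56}\right) 659 = \left(\frac{16}{-90} + \frac{\left(83 - 39\right) - 11}{-56}\right) 659 = \left(16 \left(- \frac{1}{90}\right) + \left(44 - 11\right) \left(- \frac{1}{56}\right)\right) 659 = \left(- \frac{8}{45} + 33 \left(- \frac{1}{56}\right)\right) 659 = \left(- \frac{8}{45} - \frac{33}{56}\right) 659 = \left(- \frac{1933}{2520}\right) 659 = - \frac{1273847}{2520}$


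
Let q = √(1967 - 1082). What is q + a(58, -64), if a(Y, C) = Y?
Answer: 58 + √885 ≈ 87.749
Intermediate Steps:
q = √885 ≈ 29.749
q + a(58, -64) = √885 + 58 = 58 + √885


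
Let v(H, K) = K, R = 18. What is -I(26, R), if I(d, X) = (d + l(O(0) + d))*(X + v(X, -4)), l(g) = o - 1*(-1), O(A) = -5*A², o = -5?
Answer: -308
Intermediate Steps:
l(g) = -4 (l(g) = -5 - 1*(-1) = -5 + 1 = -4)
I(d, X) = (-4 + X)*(-4 + d) (I(d, X) = (d - 4)*(X - 4) = (-4 + d)*(-4 + X) = (-4 + X)*(-4 + d))
-I(26, R) = -(16 - 4*18 - 4*26 + 18*26) = -(16 - 72 - 104 + 468) = -1*308 = -308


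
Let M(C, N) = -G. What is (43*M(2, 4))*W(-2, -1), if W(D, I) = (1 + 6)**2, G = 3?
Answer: -6321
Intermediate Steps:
W(D, I) = 49 (W(D, I) = 7**2 = 49)
M(C, N) = -3 (M(C, N) = -1*3 = -3)
(43*M(2, 4))*W(-2, -1) = (43*(-3))*49 = -129*49 = -6321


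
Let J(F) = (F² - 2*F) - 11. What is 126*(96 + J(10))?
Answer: 20790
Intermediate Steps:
J(F) = -11 + F² - 2*F
126*(96 + J(10)) = 126*(96 + (-11 + 10² - 2*10)) = 126*(96 + (-11 + 100 - 20)) = 126*(96 + 69) = 126*165 = 20790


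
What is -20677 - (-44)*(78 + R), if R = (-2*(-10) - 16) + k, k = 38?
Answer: -15397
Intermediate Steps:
R = 42 (R = (-2*(-10) - 16) + 38 = (20 - 16) + 38 = 4 + 38 = 42)
-20677 - (-44)*(78 + R) = -20677 - (-44)*(78 + 42) = -20677 - (-44)*120 = -20677 - 1*(-5280) = -20677 + 5280 = -15397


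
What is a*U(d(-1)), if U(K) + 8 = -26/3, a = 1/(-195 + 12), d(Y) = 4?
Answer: 50/549 ≈ 0.091075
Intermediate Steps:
a = -1/183 (a = 1/(-183) = -1/183 ≈ -0.0054645)
U(K) = -50/3 (U(K) = -8 - 26/3 = -50/3)
a*U(d(-1)) = -1/183*(-50/3) = 50/549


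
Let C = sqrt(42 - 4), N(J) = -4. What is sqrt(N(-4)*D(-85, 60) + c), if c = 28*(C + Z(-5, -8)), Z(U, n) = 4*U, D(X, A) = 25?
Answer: 2*sqrt(-165 + 7*sqrt(38)) ≈ 22.077*I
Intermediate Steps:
C = sqrt(38) ≈ 6.1644
c = -560 + 28*sqrt(38) (c = 28*(sqrt(38) + 4*(-5)) = 28*(sqrt(38) - 20) = 28*(-20 + sqrt(38)) = -560 + 28*sqrt(38) ≈ -387.40)
sqrt(N(-4)*D(-85, 60) + c) = sqrt(-4*25 + (-560 + 28*sqrt(38))) = sqrt(-100 + (-560 + 28*sqrt(38))) = sqrt(-660 + 28*sqrt(38))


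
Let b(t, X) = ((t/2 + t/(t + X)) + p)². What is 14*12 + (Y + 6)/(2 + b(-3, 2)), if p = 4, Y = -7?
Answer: 21668/129 ≈ 167.97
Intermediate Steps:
b(t, X) = (4 + t/2 + t/(X + t))² (b(t, X) = ((t/2 + t/(t + X)) + 4)² = ((t*(½) + t/(X + t)) + 4)² = ((t/2 + t/(X + t)) + 4)² = (4 + t/2 + t/(X + t))²)
14*12 + (Y + 6)/(2 + b(-3, 2)) = 14*12 + (-7 + 6)/(2 + ((-3)² + 8*2 + 10*(-3) + 2*(-3))²/(4*(2 - 3)²)) = 168 - 1/(2 + (¼)*(9 + 16 - 30 - 6)²/(-1)²) = 168 - 1/(2 + (¼)*1*(-11)²) = 168 - 1/(2 + (¼)*1*121) = 168 - 1/(2 + 121/4) = 168 - 1/129/4 = 168 - 1*4/129 = 168 - 4/129 = 21668/129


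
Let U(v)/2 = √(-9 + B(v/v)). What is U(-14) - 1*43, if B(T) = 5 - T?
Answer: -43 + 2*I*√5 ≈ -43.0 + 4.4721*I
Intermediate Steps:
U(v) = 2*I*√5 (U(v) = 2*√(-9 + (5 - v/v)) = 2*√(-9 + (5 - 1*1)) = 2*√(-9 + (5 - 1)) = 2*√(-9 + 4) = 2*√(-5) = 2*(I*√5) = 2*I*√5)
U(-14) - 1*43 = 2*I*√5 - 1*43 = 2*I*√5 - 43 = -43 + 2*I*√5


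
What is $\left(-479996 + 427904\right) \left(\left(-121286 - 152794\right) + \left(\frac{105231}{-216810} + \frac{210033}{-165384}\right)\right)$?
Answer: $\frac{263346590131165637}{18444910} \approx 1.4277 \cdot 10^{10}$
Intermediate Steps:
$\left(-479996 + 427904\right) \left(\left(-121286 - 152794\right) + \left(\frac{105231}{-216810} + \frac{210033}{-165384}\right)\right) = - 52092 \left(\left(-121286 - 152794\right) + \left(105231 \left(- \frac{1}{216810}\right) + 210033 \left(- \frac{1}{165384}\right)\right)\right) = - 52092 \left(-274080 - \frac{1165569971}{664016760}\right) = \left(-52092\right) \left(- \frac{181994879150771}{664016760}\right) = \frac{263346590131165637}{18444910}$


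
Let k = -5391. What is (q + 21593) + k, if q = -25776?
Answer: -9574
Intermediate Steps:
(q + 21593) + k = (-25776 + 21593) - 5391 = -4183 - 5391 = -9574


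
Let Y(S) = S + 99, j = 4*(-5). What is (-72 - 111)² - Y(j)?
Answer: 33410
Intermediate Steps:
j = -20
Y(S) = 99 + S
(-72 - 111)² - Y(j) = (-72 - 111)² - (99 - 20) = (-183)² - 1*79 = 33489 - 79 = 33410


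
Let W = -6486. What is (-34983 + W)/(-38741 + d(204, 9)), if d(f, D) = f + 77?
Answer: 13823/12820 ≈ 1.0782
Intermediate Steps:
d(f, D) = 77 + f
(-34983 + W)/(-38741 + d(204, 9)) = (-34983 - 6486)/(-38741 + (77 + 204)) = -41469/(-38741 + 281) = -41469/(-38460) = -41469*(-1/38460) = 13823/12820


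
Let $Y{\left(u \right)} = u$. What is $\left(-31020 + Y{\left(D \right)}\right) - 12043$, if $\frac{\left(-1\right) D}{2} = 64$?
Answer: $-43191$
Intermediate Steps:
$D = -128$ ($D = \left(-2\right) 64 = -128$)
$\left(-31020 + Y{\left(D \right)}\right) - 12043 = \left(-31020 - 128\right) - 12043 = -31148 - 12043 = -43191$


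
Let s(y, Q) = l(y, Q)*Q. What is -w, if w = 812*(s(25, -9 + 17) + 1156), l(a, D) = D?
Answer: -990640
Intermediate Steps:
s(y, Q) = Q² (s(y, Q) = Q*Q = Q²)
w = 990640 (w = 812*((-9 + 17)² + 1156) = 812*(8² + 1156) = 812*(64 + 1156) = 812*1220 = 990640)
-w = -1*990640 = -990640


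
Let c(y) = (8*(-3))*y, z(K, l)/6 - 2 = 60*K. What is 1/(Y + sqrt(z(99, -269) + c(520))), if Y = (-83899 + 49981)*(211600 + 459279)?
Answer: -3792478987/86297381201019273152 - sqrt(5793)/258892143603057819456 ≈ -4.3947e-11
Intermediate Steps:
z(K, l) = 12 + 360*K (z(K, l) = 12 + 6*(60*K) = 12 + 360*K)
Y = -22754873922 (Y = -33918*670879 = -22754873922)
c(y) = -24*y
1/(Y + sqrt(z(99, -269) + c(520))) = 1/(-22754873922 + sqrt((12 + 360*99) - 24*520)) = 1/(-22754873922 + sqrt((12 + 35640) - 12480)) = 1/(-22754873922 + sqrt(35652 - 12480)) = 1/(-22754873922 + sqrt(23172)) = 1/(-22754873922 + 2*sqrt(5793))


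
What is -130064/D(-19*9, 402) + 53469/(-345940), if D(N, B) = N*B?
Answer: 20659387081/11890303740 ≈ 1.7375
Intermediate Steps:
D(N, B) = B*N
-130064/D(-19*9, 402) + 53469/(-345940) = -130064/(402*(-19*9)) + 53469/(-345940) = -130064/(402*(-171)) + 53469*(-1/345940) = -130064/(-68742) - 53469/345940 = -130064*(-1/68742) - 53469/345940 = 65032/34371 - 53469/345940 = 20659387081/11890303740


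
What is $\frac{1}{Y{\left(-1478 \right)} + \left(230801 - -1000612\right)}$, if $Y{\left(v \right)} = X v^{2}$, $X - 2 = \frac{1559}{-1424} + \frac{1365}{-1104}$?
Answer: $\frac{2047}{1039622259} \approx 1.969 \cdot 10^{-6}$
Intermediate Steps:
$X = - \frac{678}{2047}$ ($X = 2 + \left(\frac{1559}{-1424} + \frac{1365}{-1104}\right) = 2 + \left(1559 \left(- \frac{1}{1424}\right) + 1365 \left(- \frac{1}{1104}\right)\right) = 2 - \frac{4772}{2047} = - \frac{678}{2047} \approx -0.33122$)
$Y{\left(v \right)} = - \frac{678 v^{2}}{2047}$
$\frac{1}{Y{\left(-1478 \right)} + \left(230801 - -1000612\right)} = \frac{1}{- \frac{678 \left(-1478\right)^{2}}{2047} + \left(230801 - -1000612\right)} = \frac{1}{\left(- \frac{678}{2047}\right) 2184484 + \left(230801 + 1000612\right)} = \frac{1}{- \frac{1481080152}{2047} + 1231413} = \frac{1}{\frac{1039622259}{2047}} = \frac{2047}{1039622259}$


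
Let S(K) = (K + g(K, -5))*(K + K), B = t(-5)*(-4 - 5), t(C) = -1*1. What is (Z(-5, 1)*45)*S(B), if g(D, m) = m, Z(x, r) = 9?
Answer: 29160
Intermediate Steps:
t(C) = -1
B = 9 (B = -(-4 - 5) = -1*(-9) = 9)
S(K) = 2*K*(-5 + K) (S(K) = (K - 5)*(K + K) = (-5 + K)*(2*K) = 2*K*(-5 + K))
(Z(-5, 1)*45)*S(B) = (9*45)*(2*9*(-5 + 9)) = 405*(2*9*4) = 405*72 = 29160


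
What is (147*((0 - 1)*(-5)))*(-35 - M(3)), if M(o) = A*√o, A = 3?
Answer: -25725 - 2205*√3 ≈ -29544.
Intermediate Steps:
M(o) = 3*√o
(147*((0 - 1)*(-5)))*(-35 - M(3)) = (147*((0 - 1)*(-5)))*(-35 - 3*√3) = (147*(-1*(-5)))*(-35 - 3*√3) = (147*5)*(-35 - 3*√3) = 735*(-35 - 3*√3) = -25725 - 2205*√3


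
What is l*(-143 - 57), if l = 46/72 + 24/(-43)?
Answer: -6250/387 ≈ -16.150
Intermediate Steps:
l = 125/1548 (l = 46*(1/72) + 24*(-1/43) = 23/36 - 24/43 = 125/1548 ≈ 0.080749)
l*(-143 - 57) = 125*(-143 - 57)/1548 = (125/1548)*(-200) = -6250/387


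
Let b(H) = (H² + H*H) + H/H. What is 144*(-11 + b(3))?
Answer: 1152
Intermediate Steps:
b(H) = 1 + 2*H² (b(H) = (H² + H²) + 1 = 2*H² + 1 = 1 + 2*H²)
144*(-11 + b(3)) = 144*(-11 + (1 + 2*3²)) = 144*(-11 + (1 + 2*9)) = 144*(-11 + (1 + 18)) = 144*(-11 + 19) = 144*8 = 1152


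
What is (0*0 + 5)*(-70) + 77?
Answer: -273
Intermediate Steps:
(0*0 + 5)*(-70) + 77 = (0 + 5)*(-70) + 77 = 5*(-70) + 77 = -350 + 77 = -273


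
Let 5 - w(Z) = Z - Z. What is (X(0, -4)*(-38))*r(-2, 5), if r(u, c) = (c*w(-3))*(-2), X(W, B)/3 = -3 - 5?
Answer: -45600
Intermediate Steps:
w(Z) = 5 (w(Z) = 5 - (Z - Z) = 5 - 1*0 = 5 + 0 = 5)
X(W, B) = -24 (X(W, B) = 3*(-3 - 5) = 3*(-8) = -24)
r(u, c) = -10*c (r(u, c) = (c*5)*(-2) = (5*c)*(-2) = -10*c)
(X(0, -4)*(-38))*r(-2, 5) = (-24*(-38))*(-10*5) = 912*(-50) = -45600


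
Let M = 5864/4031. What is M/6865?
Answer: 5864/27672815 ≈ 0.00021190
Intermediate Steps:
M = 5864/4031 (M = 5864*(1/4031) = 5864/4031 ≈ 1.4547)
M/6865 = (5864/4031)/6865 = (5864/4031)*(1/6865) = 5864/27672815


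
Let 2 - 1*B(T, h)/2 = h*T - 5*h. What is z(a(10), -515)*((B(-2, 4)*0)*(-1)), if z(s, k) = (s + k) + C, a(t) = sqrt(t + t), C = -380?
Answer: 0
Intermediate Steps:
B(T, h) = 4 + 10*h - 2*T*h (B(T, h) = 4 - 2*(h*T - 5*h) = 4 - 2*(T*h - 5*h) = 4 - 2*(-5*h + T*h) = 4 + (10*h - 2*T*h) = 4 + 10*h - 2*T*h)
a(t) = sqrt(2)*sqrt(t) (a(t) = sqrt(2*t) = sqrt(2)*sqrt(t))
z(s, k) = -380 + k + s (z(s, k) = (s + k) - 380 = (k + s) - 380 = -380 + k + s)
z(a(10), -515)*((B(-2, 4)*0)*(-1)) = (-380 - 515 + sqrt(2)*sqrt(10))*(((4 + 10*4 - 2*(-2)*4)*0)*(-1)) = (-380 - 515 + 2*sqrt(5))*(((4 + 40 + 16)*0)*(-1)) = (-895 + 2*sqrt(5))*((60*0)*(-1)) = (-895 + 2*sqrt(5))*(0*(-1)) = (-895 + 2*sqrt(5))*0 = 0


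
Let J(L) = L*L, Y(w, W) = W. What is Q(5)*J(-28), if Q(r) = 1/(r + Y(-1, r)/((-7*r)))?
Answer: 2744/17 ≈ 161.41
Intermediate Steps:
J(L) = L²
Q(r) = 1/(-⅐ + r) (Q(r) = 1/(r + r/((-7*r))) = 1/(r + r*(-1/(7*r))) = 1/(r - ⅐) = 1/(-⅐ + r))
Q(5)*J(-28) = (7/(-1 + 7*5))*(-28)² = (7/(-1 + 35))*784 = (7/34)*784 = 2744/17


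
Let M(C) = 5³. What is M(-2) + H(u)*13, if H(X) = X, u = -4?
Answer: 73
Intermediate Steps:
M(C) = 125
M(-2) + H(u)*13 = 125 - 4*13 = 125 - 52 = 73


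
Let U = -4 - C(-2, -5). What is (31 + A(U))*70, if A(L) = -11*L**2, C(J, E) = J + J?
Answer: 2170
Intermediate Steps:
C(J, E) = 2*J
U = 0 (U = -4 - 2*(-2) = -4 - 1*(-4) = -4 + 4 = 0)
(31 + A(U))*70 = (31 - 11*0**2)*70 = (31 - 11*0)*70 = (31 + 0)*70 = 31*70 = 2170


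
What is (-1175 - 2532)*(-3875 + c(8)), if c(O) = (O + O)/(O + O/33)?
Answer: 244076294/17 ≈ 1.4357e+7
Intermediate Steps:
c(O) = 33/17 (c(O) = (2*O)/(O + O*(1/33)) = (2*O)/(O + O/33) = (2*O)/((34*O/33)) = (2*O)*(33/(34*O)) = 33/17)
(-1175 - 2532)*(-3875 + c(8)) = (-1175 - 2532)*(-3875 + 33/17) = -3707*(-65842/17) = 244076294/17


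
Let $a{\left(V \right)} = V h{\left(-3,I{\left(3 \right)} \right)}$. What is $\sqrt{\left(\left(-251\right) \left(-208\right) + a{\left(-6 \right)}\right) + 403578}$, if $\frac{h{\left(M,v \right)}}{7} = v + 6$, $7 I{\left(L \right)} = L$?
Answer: $2 \sqrt{113879} \approx 674.92$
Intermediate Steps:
$I{\left(L \right)} = \frac{L}{7}$
$h{\left(M,v \right)} = 42 + 7 v$ ($h{\left(M,v \right)} = 7 \left(v + 6\right) = 7 \left(6 + v\right) = 42 + 7 v$)
$a{\left(V \right)} = 45 V$ ($a{\left(V \right)} = V \left(42 + 7 \cdot \frac{1}{7} \cdot 3\right) = V \left(42 + 7 \cdot \frac{3}{7}\right) = V \left(42 + 3\right) = V 45 = 45 V$)
$\sqrt{\left(\left(-251\right) \left(-208\right) + a{\left(-6 \right)}\right) + 403578} = \sqrt{\left(\left(-251\right) \left(-208\right) + 45 \left(-6\right)\right) + 403578} = \sqrt{\left(52208 - 270\right) + 403578} = \sqrt{51938 + 403578} = \sqrt{455516} = 2 \sqrt{113879}$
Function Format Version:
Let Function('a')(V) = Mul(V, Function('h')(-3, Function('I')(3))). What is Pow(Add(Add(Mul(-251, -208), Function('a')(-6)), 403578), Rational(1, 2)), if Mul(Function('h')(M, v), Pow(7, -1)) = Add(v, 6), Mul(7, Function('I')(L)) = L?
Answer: Mul(2, Pow(113879, Rational(1, 2))) ≈ 674.92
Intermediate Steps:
Function('I')(L) = Mul(Rational(1, 7), L)
Function('h')(M, v) = Add(42, Mul(7, v)) (Function('h')(M, v) = Mul(7, Add(v, 6)) = Mul(7, Add(6, v)) = Add(42, Mul(7, v)))
Function('a')(V) = Mul(45, V) (Function('a')(V) = Mul(V, Add(42, Mul(7, Mul(Rational(1, 7), 3)))) = Mul(V, Add(42, Mul(7, Rational(3, 7)))) = Mul(V, Add(42, 3)) = Mul(V, 45) = Mul(45, V))
Pow(Add(Add(Mul(-251, -208), Function('a')(-6)), 403578), Rational(1, 2)) = Pow(Add(Add(Mul(-251, -208), Mul(45, -6)), 403578), Rational(1, 2)) = Pow(Add(Add(52208, -270), 403578), Rational(1, 2)) = Pow(Add(51938, 403578), Rational(1, 2)) = Pow(455516, Rational(1, 2)) = Mul(2, Pow(113879, Rational(1, 2)))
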